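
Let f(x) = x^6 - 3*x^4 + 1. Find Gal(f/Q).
The polynomial f is an irreducible sextic over Q, so G = Gal(f/Q) is one of the 16 transitive subgroups 6T1, ..., 6T16 of S_6. The discriminant of f is -419904, which is not a perfect square, so G is not contained in A_6. The transitive groups of degree 6 not contained in A_6 are: C_6 (6T1, order 6), S_3 (6T2, order 6), D_6 (6T3, order 12), C_3 x S_3 (6T5, order 18), A_4 x C_2 (6T6, order 24), S_4 (6T8, order 24), S_3 x S_3 (6T9, order 36), S_4 x C_2 (6T11, order 48), (S_3 x S_3) : C_2 (6T13, order 72), PGL(2,5) (6T14, order 120), S_6 (6T16, order 720). By Dedekind's theorem, for a prime p not dividing disc(f) the degrees of the irreducible factors of f mod p form the cycle type of an element of G. Factoring f modulo the 33 such primes p <= 149 (skipping 2, 3, which divide the discriminant), each new pattern first appears at: mod 5: f = (x^3 + x^2 + 4x + 3)(x^3 + 4x^2 + 4x + 2), pattern 3+3; mod 7: f = (x^6 + 4x^4 + 1), pattern 6; mod 17: f = (x + 2)(x + 15)(x^2 + 6)(x^2 + 12), pattern 2+2+1+1; mod 19: f = (x + 6)(x + 7)(x + 12)(x + 13)(x^2 + 6), pattern 2+1+1+1+1; mod 71: f = (x^2 + 40)(x^2 + 45)(x^2 + 54), pattern 2+2+2. No other pattern occurs in this range, so the set of observed cycle types is {3+3, 6, 2+2+1+1, 2+1+1+1+1, 2+2+2}. The candidates containing elements of all these cycle types are A_4 x C_2 (6T6) of order 24, S_4 x C_2 (6T11) of order 48, (S_3 x S_3) : C_2 (6T13) of order 72, S_6 (6T16) of order 720; the others are excluded. The observed types are precisely the cycle types that occur in A_4 x C_2 (6T6) (apart from the identity). Each of the other remaining candidates has further cycle types, and by the Chebotarev density theorem the matching factorization patterns would occur for a proportion of primes equal to their share of the group: S_4 x C_2 (6T11) additionally contains elements of type 4+2, 4+1+1 (12 of its 48 elements, about 25% of primes); (S_3 x S_3) : C_2 (6T13) additionally contains elements of type 4+2, 3+2+1, 3+1+1+1 (34 of its 72 elements, about 47% of primes); S_6 (6T16) additionally contains elements of type 5+1, 4+2, 4+1+1, 3+2+1, 3+1+1+1 (484 of its 720 elements, about 67% of primes). None of the 33 primes tested shows any such pattern (for each of these groups the chance of that is below 10^-4), which rules them out. Hence G = A_4 x C_2 (6T6), of order 24.

A_4 x C_2 (order 24)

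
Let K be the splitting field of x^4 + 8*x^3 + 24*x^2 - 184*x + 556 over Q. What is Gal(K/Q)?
The polynomial is an irreducible quartic over Q and its discriminant is 176319369216 = 419904^2, a perfect square, so the Galois group is contained in A_4. The resolvent cubic y^3 - 24*y^2 - 3696*y - 16064 is irreducible over Q. An irreducible resolvent with square discriminant gives A_4.

4T4: A_4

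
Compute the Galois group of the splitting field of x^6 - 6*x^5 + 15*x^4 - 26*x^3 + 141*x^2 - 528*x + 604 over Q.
S_3, S_3 acting on 6 points

The polynomial f is an irreducible sextic over Q, so G = Gal(f/Q) is one of the 16 transitive subgroups 6T1, ..., 6T16 of S_6. The discriminant of f is -941328478973952, which is not a perfect square, so G is not contained in A_6. The transitive groups of degree 6 not contained in A_6 are: C_6 (6T1, order 6), S_3 (6T2, order 6), D_6 (6T3, order 12), C_3 x S_3 (6T5, order 18), A_4 x C_2 (6T6, order 24), S_4 (6T8, order 24), S_3 x S_3 (6T9, order 36), S_4 x C_2 (6T11, order 48), (S_3 x S_3) : C_2 (6T13, order 72), PGL(2,5) (6T14, order 120), S_6 (6T16, order 720). By Dedekind's theorem, for a prime p not dividing disc(f) the degrees of the irreducible factors of f mod p form the cycle type of an element of G. Factoring f modulo the 23 such primes p <= 103 (skipping 2, 3, 17, 67, which divide the discriminant), each new pattern first appears at: mod 5: f = (x^2 + 2x + 3)(x^2 + 3x + 4)(x^2 + 4x + 2), pattern 2+2+2; mod 7: f = (x^3 + 4x^2 + x + 3)(x^3 + 4x^2 + 5x + 3), pattern 3+3; mod 61: f = (x + 2)(x + 12)(x + 14)(x + 17)(x + 32)(x + 39), pattern 1+1+1+1+1+1. No other pattern occurs in this range, so the set of observed cycle types is {2+2+2, 3+3, 1+1+1+1+1+1}. The candidates containing elements of all these cycle types are C_6 (6T1) of order 6, S_3 (6T2) of order 6, D_6 (6T3) of order 12, C_3 x S_3 (6T5) of order 18, A_4 x C_2 (6T6) of order 24, S_4 (6T8) of order 24, S_3 x S_3 (6T9) of order 36, S_4 x C_2 (6T11) of order 48, (S_3 x S_3) : C_2 (6T13) of order 72, PGL(2,5) (6T14) of order 120, S_6 (6T16) of order 720; the others are excluded. The observed types are precisely the cycle types that occur in S_3 (6T2). Each of the other remaining candidates has further cycle types, and by the Chebotarev density theorem the matching factorization patterns would occur for a proportion of primes equal to their share of the group: C_6 (6T1) additionally contains elements of type 6 (2 of its 6 elements, about 33% of primes); D_6 (6T3) additionally contains elements of type 6, 2+2+1+1 (5 of its 12 elements, about 42% of primes); C_3 x S_3 (6T5) additionally contains elements of type 6, 3+1+1+1 (10 of its 18 elements, about 56% of primes); A_4 x C_2 (6T6) additionally contains elements of type 6, 2+2+1+1, 2+1+1+1+1 (14 of its 24 elements, about 58% of primes); S_4 (6T8) additionally contains elements of type 4+1+1, 2+2+1+1 (9 of its 24 elements, about 38% of primes); S_3 x S_3 (6T9) additionally contains elements of type 6, 3+1+1+1, 2+2+1+1 (25 of its 36 elements, about 69% of primes); S_4 x C_2 (6T11) additionally contains elements of type 6, 4+2, 4+1+1, 2+2+1+1, 2+1+1+1+1 (32 of its 48 elements, about 67% of primes); (S_3 x S_3) : C_2 (6T13) additionally contains elements of type 6, 4+2, 3+2+1, 3+1+1+1, 2+2+1+1, 2+1+1+1+1 (61 of its 72 elements, about 85% of primes); PGL(2,5) (6T14) additionally contains elements of type 6, 5+1, 4+1+1, 2+2+1+1 (89 of its 120 elements, about 74% of primes); S_6 (6T16) additionally contains elements of type 6, 5+1, 4+2, 4+1+1, 3+2+1, 3+1+1+1, 2+2+1+1, 2+1+1+1+1 (664 of its 720 elements, about 92% of primes). None of the 23 primes tested shows any such pattern (for each of these groups the chance of that is below 10^-4), which rules them out. Hence G = S_3 (6T2), of order 6.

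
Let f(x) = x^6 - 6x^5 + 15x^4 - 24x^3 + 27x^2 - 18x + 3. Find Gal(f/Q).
S_3 x S_3

The polynomial f is an irreducible sextic over Q, so G = Gal(f/Q) is one of the 16 transitive subgroups 6T1, ..., 6T16 of S_6. The discriminant of f is 40310784, which is not a perfect square, so G is not contained in A_6. The transitive groups of degree 6 not contained in A_6 are: C_6 (6T1, order 6), S_3 (6T2, order 6), D_6 (6T3, order 12), C_3 x S_3 (6T5, order 18), A_4 x C_2 (6T6, order 24), S_4 (6T8, order 24), S_3 x S_3 (6T9, order 36), S_4 x C_2 (6T11, order 48), (S_3 x S_3) : C_2 (6T13, order 72), PGL(2,5) (6T14, order 120), S_6 (6T16, order 720). By Dedekind's theorem, for a prime p not dividing disc(f) the degrees of the irreducible factors of f mod p form the cycle type of an element of G. Factoring f modulo the 14 such primes p <= 53 (skipping 2, 3, which divide the discriminant), each new pattern first appears at: mod 5: f = (x + 2)(x + 3)(x^2 + 3)(x^2 + 4x + 1), pattern 2+2+1+1; mod 7: f = (x^6 + x^5 + x^4 + 4x^3 + 6x^2 + 3x + 3), pattern 6; mod 19: f = (x + 9)(x + 12)(x + 14)(x^3 + 16x^2 + 3x + 2), pattern 3+1+1+1; mod 31: f = (x^2 + 10x + 13)(x^2 + 19x + 7)(x^2 + 27x + 14), pattern 2+2+2; mod 43: f = (x^3 + 40x^2 + 3x + 4)(x^3 + 40x^2 + 3x + 33), pattern 3+3. No other pattern occurs in this range, so the set of observed cycle types is {2+2+1+1, 6, 3+1+1+1, 2+2+2, 3+3}. The candidates containing elements of all these cycle types are S_3 x S_3 (6T9) of order 36, (S_3 x S_3) : C_2 (6T13) of order 72, S_6 (6T16) of order 720; the others are excluded. The observed types are precisely the cycle types that occur in S_3 x S_3 (6T9) (apart from the identity). Each of the other remaining candidates has further cycle types, and by the Chebotarev density theorem the matching factorization patterns would occur for a proportion of primes equal to their share of the group: (S_3 x S_3) : C_2 (6T13) additionally contains elements of type 4+2, 3+2+1, 2+1+1+1+1 (36 of its 72 elements, about 50% of primes); S_6 (6T16) additionally contains elements of type 5+1, 4+2, 4+1+1, 3+2+1, 2+1+1+1+1 (459 of its 720 elements, about 64% of primes). None of the 14 primes tested shows any such pattern (for each of these groups the chance of that is below 10^-4), which rules them out. Hence G = S_3 x S_3 (6T9), of order 36.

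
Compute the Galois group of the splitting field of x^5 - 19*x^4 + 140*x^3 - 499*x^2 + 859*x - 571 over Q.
The polynomial f is an irreducible quintic over Q, so G = Gal(f/Q) is a transitive subgroup of S_5: one of C_5 (5T1, order 5), D_5 (5T2, order 10), F_20 (5T3, order 20), A_5 (5T4, order 60) or S_5 (5T5, order 120). The discriminant of f is 14641 = 121^2, a perfect square, so G is contained in A_5. The transitive groups of degree 5 contained in A_5 are: C_5 (5T1, order 5), D_5 (5T2, order 10), A_5 (5T4, order 60). By Dedekind's theorem, for a prime p not dividing disc(f) the degrees of the irreducible factors of f mod p form the cycle type of an element of G. Factoring f modulo the 14 such primes p <= 47 (skipping 11, which divides the discriminant), each new pattern first appears at: mod 2: f = (x^5 + x^4 + x^2 + x + 1), pattern 5; mod 23: f = (x + 5)(x + 8)(x + 9)(x + 13)(x + 15), pattern 1+1+1+1+1. No other pattern occurs in this range, so the set of observed cycle types is {5, 1+1+1+1+1}. The candidates containing elements of all these cycle types are C_5 (5T1) of order 5, D_5 (5T2) of order 10, A_5 (5T4) of order 60; the others are excluded. The observed types are precisely the cycle types that occur in C_5 (5T1). Each of the other remaining candidates has further cycle types, and by the Chebotarev density theorem the matching factorization patterns would occur for a proportion of primes equal to their share of the group: D_5 (5T2) additionally contains elements of type 2+2+1 (5 of its 10 elements, about 50% of primes); A_5 (5T4) additionally contains elements of type 3+1+1, 2+2+1 (35 of its 60 elements, about 58% of primes). None of the 14 primes tested shows any such pattern (for each of these groups the chance of that is below 10^-4), which rules them out. Hence G = C_5 (5T1), of order 5.

5T1: C_5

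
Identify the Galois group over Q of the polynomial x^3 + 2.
The polynomial is an irreducible cubic over Q and its discriminant is -108, which is not a perfect square. For an irreducible cubic, a non-square discriminant gives Galois group S_3.

S_3 (order 6)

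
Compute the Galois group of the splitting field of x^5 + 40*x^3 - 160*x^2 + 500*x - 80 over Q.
A_5 (order 60)

The polynomial f is an irreducible quintic over Q, so G = Gal(f/Q) is a transitive subgroup of S_5: one of C_5 (5T1, order 5), D_5 (5T2, order 10), F_20 (5T3, order 20), A_5 (5T4, order 60) or S_5 (5T5, order 120). The discriminant of f is 9333105664000000 = 96608000^2, a perfect square, so G is contained in A_5. The transitive groups of degree 5 contained in A_5 are: C_5 (5T1, order 5), D_5 (5T2, order 10), A_5 (5T4, order 60). By Dedekind's theorem, for a prime p not dividing disc(f) the degrees of the irreducible factors of f mod p form the cycle type of an element of G. Factoring f modulo the 2 such primes p <= 7 (skipping 2, 5, which divide the discriminant), each new pattern first appears at: mod 3: f = (x^5 + x^3 + 2x^2 + 2x + 1), pattern 5; mod 7: f = (x + 2)(x + 6)(x^3 + 6x^2 + x + 5), pattern 3+1+1. No other pattern occurs in this range, so the set of observed cycle types is {5, 3+1+1}. Among the candidates above, the only group containing elements of all these cycle types is A_5 (5T4) — each of C_5 (5T1), D_5 (5T2) lacks at least one of them. Hence G = A_5 (5T4), of order 60.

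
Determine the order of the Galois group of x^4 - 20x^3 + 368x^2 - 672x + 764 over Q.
The degree of the splitting field over Q equals the order of the Galois group, so first determine the group. The polynomial is an irreducible quartic over Q and its discriminant is 54449759064064 = 7379008^2, a perfect square, so the Galois group is contained in A_4. The resolvent cubic y^3 - 368*y^2 + 10384*y + 367424 is irreducible over Q. An irreducible resolvent with square discriminant gives A_4. The Galois group A_4 (4T4) has order 12, so the splitting field has degree 12 over Q.

12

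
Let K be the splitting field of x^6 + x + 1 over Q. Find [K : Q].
The degree of the splitting field over Q equals the order of the Galois group, so first determine the group. The polynomial f is an irreducible sextic over Q, so G = Gal(f/Q) is one of the 16 transitive subgroups 6T1, ..., 6T16 of S_6. The discriminant of f is -43531, which is not a perfect square, so G is not contained in A_6. The transitive groups of degree 6 not contained in A_6 are: C_6 (6T1, order 6), S_3 (6T2, order 6), D_6 (6T3, order 12), C_3 x S_3 (6T5, order 18), A_4 x C_2 (6T6, order 24), S_4 (6T8, order 24), S_3 x S_3 (6T9, order 36), S_4 x C_2 (6T11, order 48), (S_3 x S_3) : C_2 (6T13, order 72), PGL(2,5) (6T14, order 120), S_6 (6T16, order 720). By Dedekind's theorem, for a prime p not dividing disc(f) the degrees of the irreducible factors of f mod p form the cycle type of an element of G. Factoring f modulo the 4 such primes p <= 7, each new pattern first appears at: mod 2: f = (x^6 + x + 1), pattern 6; mod 3: f = (x + 2)(x^2 + 2x + 2)(x^3 + 2x^2 + x + 1), pattern 3+2+1; mod 5: f = (x^3 + 2x^2 + 4x + 4)(x^3 + 3x^2 + 4), pattern 3+3; mod 7: f = (x + 2)(x^5 + 5x^4 + 4x^3 + 6x^2 + 2x + 4), pattern 5+1. No other pattern occurs in this range, so the set of observed cycle types is {6, 3+2+1, 3+3, 5+1}. Among the candidates above, the only group containing elements of all these cycle types is S_6 (6T16); every other candidate lacks at least one of them. Hence G = S_6 (6T16), of order 720. The Galois group S_6 (6T16) has order 720, so the splitting field has degree 720 over Q.

720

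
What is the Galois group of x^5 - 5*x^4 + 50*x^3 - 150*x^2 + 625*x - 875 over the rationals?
F_20 (order 20)

The polynomial f is an irreducible quintic over Q, so G = Gal(f/Q) is a transitive subgroup of S_5: one of C_5 (5T1, order 5), D_5 (5T2, order 10), F_20 (5T3, order 20), A_5 (5T4, order 60) or S_5 (5T5, order 120). The discriminant of f is 121894531250000, which is not a perfect square, so G is not contained in A_5. The transitive groups of degree 5 not contained in A_5 are: F_20 (5T3, order 20), S_5 (5T5, order 120). By Dedekind's theorem, for a prime p not dividing disc(f) the degrees of the irreducible factors of f mod p form the cycle type of an element of G. Factoring f modulo the 18 such primes p <= 71 (skipping 2, 5, which divide the discriminant), each new pattern first appears at: mod 3: f = (x + 2)(x^4 + 2x^3 + x^2 + x + 2), pattern 4+1; mod 11: f = (x^5 + 6x^4 + 6x^3 + 4x^2 + 9x + 5), pattern 5; mod 19: f = (x + 14)(x^2 + 3x + 16)(x^2 + 16x + 5), pattern 2+2+1. No other pattern occurs in this range, so the set of observed cycle types is {4+1, 5, 2+2+1}. The candidates containing elements of all these cycle types are F_20 (5T3) of order 20, S_5 (5T5) of order 120; the others are excluded. The observed types are precisely the cycle types that occur in F_20 (5T3) (apart from the identity). Each of the other remaining candidates has further cycle types, and by the Chebotarev density theorem the matching factorization patterns would occur for a proportion of primes equal to their share of the group: S_5 (5T5) additionally contains elements of type 3+2, 3+1+1, 2+1+1+1 (50 of its 120 elements, about 42% of primes). None of the 18 primes tested shows any such pattern (for each of these groups the chance of that is below 10^-4), which rules them out. Hence G = F_20 (5T3), of order 20.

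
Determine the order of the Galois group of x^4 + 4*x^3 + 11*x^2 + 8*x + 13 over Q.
The degree of the splitting field over Q equals the order of the Galois group, so first determine the group. The polynomial is an irreducible quartic over Q and its discriminant is 435600 = 660^2, a perfect square, so the Galois group is contained in A_4. The resolvent cubic y^3 - 11*y^2 - 20*y + 300 splits completely over Q, which gives the Klein four-group V_4. The Galois group V_4 (4T2) has order 4, so the splitting field has degree 4 over Q.

4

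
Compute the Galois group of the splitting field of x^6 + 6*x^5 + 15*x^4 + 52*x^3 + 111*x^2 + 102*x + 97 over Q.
D_6, the dihedral group of order 12

The polynomial f is an irreducible sextic over Q, so G = Gal(f/Q) is one of the 16 transitive subgroups 6T1, ..., 6T16 of S_6. The discriminant of f is 1352605460594688, which is not a perfect square, so G is not contained in A_6. The transitive groups of degree 6 not contained in A_6 are: C_6 (6T1, order 6), S_3 (6T2, order 6), D_6 (6T3, order 12), C_3 x S_3 (6T5, order 18), A_4 x C_2 (6T6, order 24), S_4 (6T8, order 24), S_3 x S_3 (6T9, order 36), S_4 x C_2 (6T11, order 48), (S_3 x S_3) : C_2 (6T13, order 72), PGL(2,5) (6T14, order 120), S_6 (6T16, order 720). By Dedekind's theorem, for a prime p not dividing disc(f) the degrees of the irreducible factors of f mod p form the cycle type of an element of G. Factoring f modulo the 79 such primes p <= 419 (skipping 2, 3, which divide the discriminant), each new pattern first appears at: mod 5: f = (x^6 + x^5 + 2x^3 + x^2 + 2x + 2), pattern 6; mod 7: f = (x^2 + 1)(x^2 + x + 4)(x^2 + 5x + 5), pattern 2+2+2; mod 11: f = (x + 2)(x + 5)(x^2 + x + 1)(x^2 + 9x + 2), pattern 2+2+1+1; mod 13: f = (x^3 + 3x^2 + 3x + 10)(x^3 + 3x^2 + 3x + 11), pattern 3+3; mod 97: f = (x)(x + 37)(x + 48)(x + 55)(x + 63)(x + 94), pattern 1+1+1+1+1+1. No other pattern occurs in this range, so the set of observed cycle types is {6, 2+2+2, 2+2+1+1, 3+3, 1+1+1+1+1+1}. The candidates containing elements of all these cycle types are D_6 (6T3) of order 12, A_4 x C_2 (6T6) of order 24, S_3 x S_3 (6T9) of order 36, S_4 x C_2 (6T11) of order 48, (S_3 x S_3) : C_2 (6T13) of order 72, PGL(2,5) (6T14) of order 120, S_6 (6T16) of order 720; the others are excluded. The observed types are precisely the cycle types that occur in D_6 (6T3). Each of the other remaining candidates has further cycle types, and by the Chebotarev density theorem the matching factorization patterns would occur for a proportion of primes equal to their share of the group: A_4 x C_2 (6T6) additionally contains elements of type 2+1+1+1+1 (3 of its 24 elements, about 12% of primes); S_3 x S_3 (6T9) additionally contains elements of type 3+1+1+1 (4 of its 36 elements, about 11% of primes); S_4 x C_2 (6T11) additionally contains elements of type 4+2, 4+1+1, 2+1+1+1+1 (15 of its 48 elements, about 31% of primes); (S_3 x S_3) : C_2 (6T13) additionally contains elements of type 4+2, 3+2+1, 3+1+1+1, 2+1+1+1+1 (40 of its 72 elements, about 56% of primes); PGL(2,5) (6T14) additionally contains elements of type 5+1, 4+1+1 (54 of its 120 elements, about 45% of primes); S_6 (6T16) additionally contains elements of type 5+1, 4+2, 4+1+1, 3+2+1, 3+1+1+1, 2+1+1+1+1 (499 of its 720 elements, about 69% of primes). None of the 79 primes tested shows any such pattern (for each of these groups the chance of that is below 10^-4), which rules them out. Hence G = D_6 (6T3), of order 12.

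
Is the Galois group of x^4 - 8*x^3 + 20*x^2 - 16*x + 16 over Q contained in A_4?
The polynomial is irreducible of degree 4 over Q. Its discriminant is 589824 = 768^2, a perfect square. A Galois group lies in the alternating group exactly when the discriminant is a square in Q, so the Galois group (V_4) is contained in A_4.

Yes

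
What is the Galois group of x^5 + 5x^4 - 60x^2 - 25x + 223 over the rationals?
5T2: D_5

The polynomial f is an irreducible quintic over Q, so G = Gal(f/Q) is a transitive subgroup of S_5: one of C_5 (5T1, order 5), D_5 (5T2, order 10), F_20 (5T3, order 20), A_5 (5T4, order 60) or S_5 (5T5, order 120). The discriminant of f is 1327104000000 = 1152000^2, a perfect square, so G is contained in A_5. The transitive groups of degree 5 contained in A_5 are: C_5 (5T1, order 5), D_5 (5T2, order 10), A_5 (5T4, order 60). By Dedekind's theorem, for a prime p not dividing disc(f) the degrees of the irreducible factors of f mod p form the cycle type of an element of G. Factoring f modulo the 23 such primes p <= 101 (skipping 2, 3, 5, which divide the discriminant), each new pattern first appears at: mod 7: f = (x^5 + 5x^4 + 3x^2 + 3x + 6), pattern 5; mod 17: f = (x + 7)(x^2 + 3x + 3)(x^2 + 12x + 9), pattern 2+2+1. No other pattern occurs in this range, so the set of observed cycle types is {5, 2+2+1}. The candidates containing elements of all these cycle types are D_5 (5T2) of order 10, A_5 (5T4) of order 60; the others are excluded. The observed types are precisely the cycle types that occur in D_5 (5T2) (apart from the identity). Each of the other remaining candidates has further cycle types, and by the Chebotarev density theorem the matching factorization patterns would occur for a proportion of primes equal to their share of the group: A_5 (5T4) additionally contains elements of type 3+1+1 (20 of its 60 elements, about 33% of primes). None of the 23 primes tested shows any such pattern (for each of these groups the chance of that is below 10^-4), which rules them out. Hence G = D_5 (5T2), of order 10.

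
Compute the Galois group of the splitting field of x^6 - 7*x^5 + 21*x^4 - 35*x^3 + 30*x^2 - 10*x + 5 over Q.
(C_3 x C_3) : C_4 (also written G36+)

The polynomial f is an irreducible sextic over Q, so G = Gal(f/Q) is one of the 16 transitive subgroups 6T1, ..., 6T16 of S_6. The discriminant of f is 525625 = 725^2, a perfect square, so G is contained in A_6. The transitive groups of degree 6 contained in A_6 are: A_4 (6T4, order 12), S_4 (6T7, order 24), (C_3 x C_3) : C_4 (6T10, order 36), PSL(2,5) (6T12, order 60), A_6 (6T15, order 360). By Dedekind's theorem, for a prime p not dividing disc(f) the degrees of the irreducible factors of f mod p form the cycle type of an element of G. Factoring f modulo the 19 such primes p <= 73 (skipping 5, 29, which divide the discriminant), each new pattern first appears at: mod 2: f = (x^2 + x + 1)(x^4 + x + 1), pattern 4+2; mod 11: f = (x^3 + 2x + 9)(x^3 + 4x^2 + 8x + 3), pattern 3+3; mod 19: f = (x + 6)(x + 7)(x^2 + 5x + 12)(x^2 + 13x + 10), pattern 2+2+1+1; mod 61: f = (x + 18)(x + 25)(x + 32)(x^3 + 40x^2 + 14x + 47), pattern 3+1+1+1. No other pattern occurs in this range, so the set of observed cycle types is {4+2, 3+3, 2+2+1+1, 3+1+1+1}. The candidates containing elements of all these cycle types are (C_3 x C_3) : C_4 (6T10) of order 36, A_6 (6T15) of order 360; the others are excluded. The observed types are precisely the cycle types that occur in (C_3 x C_3) : C_4 (6T10) (apart from the identity). Each of the other remaining candidates has further cycle types, and by the Chebotarev density theorem the matching factorization patterns would occur for a proportion of primes equal to their share of the group: A_6 (6T15) additionally contains elements of type 5+1 (144 of its 360 elements, about 40% of primes). None of the 19 primes tested shows any such pattern (for each of these groups the chance of that is below 10^-4), which rules them out. Hence G = (C_3 x C_3) : C_4 (6T10), of order 36.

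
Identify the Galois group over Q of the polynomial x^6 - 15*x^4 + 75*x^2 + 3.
The polynomial f is an irreducible sextic over Q, so G = Gal(f/Q) is one of the 16 transitive subgroups 6T1, ..., 6T16 of S_6. The discriminant of f is -37572373905408, which is not a perfect square, so G is not contained in A_6. The transitive groups of degree 6 not contained in A_6 are: C_6 (6T1, order 6), S_3 (6T2, order 6), D_6 (6T3, order 12), C_3 x S_3 (6T5, order 18), A_4 x C_2 (6T6, order 24), S_4 (6T8, order 24), S_3 x S_3 (6T9, order 36), S_4 x C_2 (6T11, order 48), (S_3 x S_3) : C_2 (6T13, order 72), PGL(2,5) (6T14, order 120), S_6 (6T16, order 720). By Dedekind's theorem, for a prime p not dividing disc(f) the degrees of the irreducible factors of f mod p form the cycle type of an element of G. Factoring f modulo the 23 such primes p <= 97 (skipping 2, 3, which divide the discriminant), each new pattern first appears at: mod 5: f = (x^2 + 2)(x^2 + x + 2)(x^2 + 4x + 2), pattern 2+2+2; mod 7: f = (x^3 + 2x^2 + 5x + 5)(x^3 + 5x^2 + 5x + 2), pattern 3+3; mod 31: f = (x + 7)(x + 12)(x + 15)(x + 16)(x + 19)(x + 24), pattern 1+1+1+1+1+1. No other pattern occurs in this range, so the set of observed cycle types is {2+2+2, 3+3, 1+1+1+1+1+1}. The candidates containing elements of all these cycle types are C_6 (6T1) of order 6, S_3 (6T2) of order 6, D_6 (6T3) of order 12, C_3 x S_3 (6T5) of order 18, A_4 x C_2 (6T6) of order 24, S_4 (6T8) of order 24, S_3 x S_3 (6T9) of order 36, S_4 x C_2 (6T11) of order 48, (S_3 x S_3) : C_2 (6T13) of order 72, PGL(2,5) (6T14) of order 120, S_6 (6T16) of order 720; the others are excluded. The observed types are precisely the cycle types that occur in S_3 (6T2). Each of the other remaining candidates has further cycle types, and by the Chebotarev density theorem the matching factorization patterns would occur for a proportion of primes equal to their share of the group: C_6 (6T1) additionally contains elements of type 6 (2 of its 6 elements, about 33% of primes); D_6 (6T3) additionally contains elements of type 6, 2+2+1+1 (5 of its 12 elements, about 42% of primes); C_3 x S_3 (6T5) additionally contains elements of type 6, 3+1+1+1 (10 of its 18 elements, about 56% of primes); A_4 x C_2 (6T6) additionally contains elements of type 6, 2+2+1+1, 2+1+1+1+1 (14 of its 24 elements, about 58% of primes); S_4 (6T8) additionally contains elements of type 4+1+1, 2+2+1+1 (9 of its 24 elements, about 38% of primes); S_3 x S_3 (6T9) additionally contains elements of type 6, 3+1+1+1, 2+2+1+1 (25 of its 36 elements, about 69% of primes); S_4 x C_2 (6T11) additionally contains elements of type 6, 4+2, 4+1+1, 2+2+1+1, 2+1+1+1+1 (32 of its 48 elements, about 67% of primes); (S_3 x S_3) : C_2 (6T13) additionally contains elements of type 6, 4+2, 3+2+1, 3+1+1+1, 2+2+1+1, 2+1+1+1+1 (61 of its 72 elements, about 85% of primes); PGL(2,5) (6T14) additionally contains elements of type 6, 5+1, 4+1+1, 2+2+1+1 (89 of its 120 elements, about 74% of primes); S_6 (6T16) additionally contains elements of type 6, 5+1, 4+2, 4+1+1, 3+2+1, 3+1+1+1, 2+2+1+1, 2+1+1+1+1 (664 of its 720 elements, about 92% of primes). None of the 23 primes tested shows any such pattern (for each of these groups the chance of that is below 10^-4), which rules them out. Hence G = S_3 (6T2), of order 6.

S_3, S_3 acting on 6 points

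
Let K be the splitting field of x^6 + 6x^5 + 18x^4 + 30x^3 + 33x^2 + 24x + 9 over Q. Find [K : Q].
The degree of the splitting field over Q equals the order of the Galois group, so first determine the group. The polynomial f is an irreducible sextic over Q, so G = Gal(f/Q) is one of the 16 transitive subgroups 6T1, ..., 6T16 of S_6. The discriminant of f is -16003008, which is not a perfect square, so G is not contained in A_6. The transitive groups of degree 6 not contained in A_6 are: C_6 (6T1, order 6), S_3 (6T2, order 6), D_6 (6T3, order 12), C_3 x S_3 (6T5, order 18), A_4 x C_2 (6T6, order 24), S_4 (6T8, order 24), S_3 x S_3 (6T9, order 36), S_4 x C_2 (6T11, order 48), (S_3 x S_3) : C_2 (6T13, order 72), PGL(2,5) (6T14, order 120), S_6 (6T16, order 720). By Dedekind's theorem, for a prime p not dividing disc(f) the degrees of the irreducible factors of f mod p form the cycle type of an element of G. Factoring f modulo the 21 such primes p <= 89 (skipping 2, 3, 7, which divide the discriminant), each new pattern first appears at: mod 5: f = (x^6 + x^5 + 3x^4 + 3x^2 + 4x + 4), pattern 6; mod 11: f = (x + 10)(x^5 + 7x^4 + 3x^3 + 2), pattern 5+1; mod 13: f = (x + 2)(x + 6)(x^4 + 11x^3 + 9x^2 + 8x + 4), pattern 4+1+1; mod 23: f = (x + 4)(x + 8)(x^2 + 7x + 8)(x^2 + 10x + 3), pattern 2+2+1+1; mod 43: f = (x^3 + 22x^2 + 20x + 21)(x^3 + 27x^2 + 6x + 25), pattern 3+3; mod 61: f = (x^2 + 34x + 5)(x^2 + 45x + 56)(x^2 + 49x + 46), pattern 2+2+2. No other pattern occurs in this range, so the set of observed cycle types is {6, 5+1, 4+1+1, 2+2+1+1, 3+3, 2+2+2}. The candidates containing elements of all these cycle types are PGL(2,5) (6T14) of order 120, S_6 (6T16) of order 720; the others are excluded. The observed types are precisely the cycle types that occur in PGL(2,5) (6T14) (apart from the identity). Each of the other remaining candidates has further cycle types, and by the Chebotarev density theorem the matching factorization patterns would occur for a proportion of primes equal to their share of the group: S_6 (6T16) additionally contains elements of type 4+2, 3+2+1, 3+1+1+1, 2+1+1+1+1 (265 of its 720 elements, about 37% of primes). None of the 21 primes tested shows any such pattern (for each of these groups the chance of that is below 10^-4), which rules them out. Hence G = PGL(2,5) (6T14), of order 120. The Galois group PGL(2,5) (6T14) has order 120, so the splitting field has degree 120 over Q.

120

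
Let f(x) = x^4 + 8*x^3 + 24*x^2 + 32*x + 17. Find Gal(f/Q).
V_4 (also written V4)

The polynomial is an irreducible quartic over Q and its discriminant is 256 = 16^2, a perfect square, so the Galois group is contained in A_4. The resolvent cubic y^3 - 24*y^2 + 188*y - 480 splits completely over Q, which gives the Klein four-group V_4.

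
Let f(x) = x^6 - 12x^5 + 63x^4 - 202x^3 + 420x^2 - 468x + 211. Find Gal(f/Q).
The polynomial f is an irreducible sextic over Q, so G = Gal(f/Q) is one of the 16 transitive subgroups 6T1, ..., 6T16 of S_6. The discriminant of f is -28010528989632, which is not a perfect square, so G is not contained in A_6. The transitive groups of degree 6 not contained in A_6 are: C_6 (6T1, order 6), S_3 (6T2, order 6), D_6 (6T3, order 12), C_3 x S_3 (6T5, order 18), A_4 x C_2 (6T6, order 24), S_4 (6T8, order 24), S_3 x S_3 (6T9, order 36), S_4 x C_2 (6T11, order 48), (S_3 x S_3) : C_2 (6T13, order 72), PGL(2,5) (6T14, order 120), S_6 (6T16, order 720). By Dedekind's theorem, for a prime p not dividing disc(f) the degrees of the irreducible factors of f mod p form the cycle type of an element of G. Factoring f modulo the 21 such primes p <= 89 (skipping 2, 3, 7, which divide the discriminant), each new pattern first appears at: mod 5: f = (x^6 + 3x^5 + 3x^4 + 3x^3 + 2x + 1), pattern 6; mod 11: f = (x + 5)(x^5 + 5x^4 + 5x^3 + 4x^2 + 4x + 7), pattern 5+1; mod 13: f = (x + 6)(x + 12)(x^4 + 9x^3 + 11x^2 + 5x + 6), pattern 4+1+1; mod 23: f = (x + 5)(x + 18)(x^2 + 14x + 4)(x^2 + 20x + 11), pattern 2+2+1+1; mod 43: f = (x^3 + 37x^2 + 12x + 4)(x^3 + 37x^2 + 15x + 42), pattern 3+3; mod 61: f = (x^2 + 9x + 56)(x^2 + 11x + 55)(x^2 + 29x + 5), pattern 2+2+2. No other pattern occurs in this range, so the set of observed cycle types is {6, 5+1, 4+1+1, 2+2+1+1, 3+3, 2+2+2}. The candidates containing elements of all these cycle types are PGL(2,5) (6T14) of order 120, S_6 (6T16) of order 720; the others are excluded. The observed types are precisely the cycle types that occur in PGL(2,5) (6T14) (apart from the identity). Each of the other remaining candidates has further cycle types, and by the Chebotarev density theorem the matching factorization patterns would occur for a proportion of primes equal to their share of the group: S_6 (6T16) additionally contains elements of type 4+2, 3+2+1, 3+1+1+1, 2+1+1+1+1 (265 of its 720 elements, about 37% of primes). None of the 21 primes tested shows any such pattern (for each of these groups the chance of that is below 10^-4), which rules them out. Hence G = PGL(2,5) (6T14), of order 120.

PGL(2,5) (also written S5(6))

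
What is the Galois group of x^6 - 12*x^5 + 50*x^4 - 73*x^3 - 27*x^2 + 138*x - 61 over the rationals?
The polynomial f is an irreducible sextic over Q, so G = Gal(f/Q) is one of the 16 transitive subgroups 6T1, ..., 6T16 of S_6. The discriminant of f is 30991489 = 5567^2, a perfect square, so G is contained in A_6. The transitive groups of degree 6 contained in A_6 are: A_4 (6T4, order 12), S_4 (6T7, order 24), (C_3 x C_3) : C_4 (6T10, order 36), PSL(2,5) (6T12, order 60), A_6 (6T15, order 360). By Dedekind's theorem, for a prime p not dividing disc(f) the degrees of the irreducible factors of f mod p form the cycle type of an element of G. Factoring f modulo the 21 such primes p <= 79 (skipping 19, which divides the discriminant), each new pattern first appears at: mod 2: f = (x + 1)(x^5 + x^4 + x^3 + x + 1), pattern 5+1; mod 7: f = (x^3 + 3x^2 + x + 1)(x^3 + 6x^2 + 3x + 2), pattern 3+3; mod 61: f = (x)(x + 22)(x^2 + 42x + 12)(x^2 + 46x + 13), pattern 2+2+1+1. No other pattern occurs in this range, so the set of observed cycle types is {5+1, 3+3, 2+2+1+1}. The candidates containing elements of all these cycle types are PSL(2,5) (6T12) of order 60, A_6 (6T15) of order 360; the others are excluded. The observed types are precisely the cycle types that occur in PSL(2,5) (6T12) (apart from the identity). Each of the other remaining candidates has further cycle types, and by the Chebotarev density theorem the matching factorization patterns would occur for a proportion of primes equal to their share of the group: A_6 (6T15) additionally contains elements of type 4+2, 3+1+1+1 (130 of its 360 elements, about 36% of primes). None of the 21 primes tested shows any such pattern (for each of these groups the chance of that is below 10^-4), which rules them out. Hence G = PSL(2,5) (6T12), of order 60.

6T12: PSL(2,5)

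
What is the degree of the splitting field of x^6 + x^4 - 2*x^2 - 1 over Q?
The degree of the splitting field over Q equals the order of the Galois group, so first determine the group. The polynomial f is an irreducible sextic over Q, so G = Gal(f/Q) is one of the 16 transitive subgroups 6T1, ..., 6T16 of S_6. The discriminant of f is 153664 = 392^2, a perfect square, so G is contained in A_6. The transitive groups of degree 6 contained in A_6 are: A_4 (6T4, order 12), S_4 (6T7, order 24), (C_3 x C_3) : C_4 (6T10, order 36), PSL(2,5) (6T12, order 60), A_6 (6T15, order 360). By Dedekind's theorem, for a prime p not dividing disc(f) the degrees of the irreducible factors of f mod p form the cycle type of an element of G. Factoring f modulo the 33 such primes p <= 149 (skipping 2, 7, which divide the discriminant), each new pattern first appears at: mod 3: f = (x^3 + 2x + 1)(x^3 + 2x + 2), pattern 3+3; mod 13: f = (x + 6)(x + 7)(x^2 + 5)(x^2 + 6), pattern 2+2+1+1. No other pattern occurs in this range, so the set of observed cycle types is {3+3, 2+2+1+1}. The candidates containing elements of all these cycle types are A_4 (6T4) of order 12, S_4 (6T7) of order 24, (C_3 x C_3) : C_4 (6T10) of order 36, PSL(2,5) (6T12) of order 60, A_6 (6T15) of order 360; the others are excluded. The observed types are precisely the cycle types that occur in A_4 (6T4) (apart from the identity). Each of the other remaining candidates has further cycle types, and by the Chebotarev density theorem the matching factorization patterns would occur for a proportion of primes equal to their share of the group: S_4 (6T7) additionally contains elements of type 4+2 (6 of its 24 elements, about 25% of primes); (C_3 x C_3) : C_4 (6T10) additionally contains elements of type 4+2, 3+1+1+1 (22 of its 36 elements, about 61% of primes); PSL(2,5) (6T12) additionally contains elements of type 5+1 (24 of its 60 elements, about 40% of primes); A_6 (6T15) additionally contains elements of type 5+1, 4+2, 3+1+1+1 (274 of its 360 elements, about 76% of primes). None of the 33 primes tested shows any such pattern (for each of these groups the chance of that is below 10^-4), which rules them out. Hence G = A_4 (6T4), of order 12. The Galois group A_4 (6T4) has order 12, so the splitting field has degree 12 over Q.

12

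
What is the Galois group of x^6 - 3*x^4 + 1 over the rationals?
The polynomial f is an irreducible sextic over Q, so G = Gal(f/Q) is one of the 16 transitive subgroups 6T1, ..., 6T16 of S_6. The discriminant of f is -419904, which is not a perfect square, so G is not contained in A_6. The transitive groups of degree 6 not contained in A_6 are: C_6 (6T1, order 6), S_3 (6T2, order 6), D_6 (6T3, order 12), C_3 x S_3 (6T5, order 18), A_4 x C_2 (6T6, order 24), S_4 (6T8, order 24), S_3 x S_3 (6T9, order 36), S_4 x C_2 (6T11, order 48), (S_3 x S_3) : C_2 (6T13, order 72), PGL(2,5) (6T14, order 120), S_6 (6T16, order 720). By Dedekind's theorem, for a prime p not dividing disc(f) the degrees of the irreducible factors of f mod p form the cycle type of an element of G. Factoring f modulo the 33 such primes p <= 149 (skipping 2, 3, which divide the discriminant), each new pattern first appears at: mod 5: f = (x^3 + x^2 + 4x + 3)(x^3 + 4x^2 + 4x + 2), pattern 3+3; mod 7: f = (x^6 + 4x^4 + 1), pattern 6; mod 17: f = (x + 2)(x + 15)(x^2 + 6)(x^2 + 12), pattern 2+2+1+1; mod 19: f = (x + 6)(x + 7)(x + 12)(x + 13)(x^2 + 6), pattern 2+1+1+1+1; mod 71: f = (x^2 + 40)(x^2 + 45)(x^2 + 54), pattern 2+2+2. No other pattern occurs in this range, so the set of observed cycle types is {3+3, 6, 2+2+1+1, 2+1+1+1+1, 2+2+2}. The candidates containing elements of all these cycle types are A_4 x C_2 (6T6) of order 24, S_4 x C_2 (6T11) of order 48, (S_3 x S_3) : C_2 (6T13) of order 72, S_6 (6T16) of order 720; the others are excluded. The observed types are precisely the cycle types that occur in A_4 x C_2 (6T6) (apart from the identity). Each of the other remaining candidates has further cycle types, and by the Chebotarev density theorem the matching factorization patterns would occur for a proportion of primes equal to their share of the group: S_4 x C_2 (6T11) additionally contains elements of type 4+2, 4+1+1 (12 of its 48 elements, about 25% of primes); (S_3 x S_3) : C_2 (6T13) additionally contains elements of type 4+2, 3+2+1, 3+1+1+1 (34 of its 72 elements, about 47% of primes); S_6 (6T16) additionally contains elements of type 5+1, 4+2, 4+1+1, 3+2+1, 3+1+1+1 (484 of its 720 elements, about 67% of primes). None of the 33 primes tested shows any such pattern (for each of these groups the chance of that is below 10^-4), which rules them out. Hence G = A_4 x C_2 (6T6), of order 24.

6T6: A_4 x C_2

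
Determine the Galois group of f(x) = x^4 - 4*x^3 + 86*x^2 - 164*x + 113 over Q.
The polynomial is an irreducible quartic over Q and its discriminant is 20141047808, which is not a perfect square, so the Galois group is not contained in A_4. The resolvent cubic y^3 - 86*y^2 + 204*y + 10168 has exactly one rational root, so the Galois group is C_4 or D_4. The quartic becomes reducible over Q(sqrt(disc)), so the group is C_4.

4T1: C_4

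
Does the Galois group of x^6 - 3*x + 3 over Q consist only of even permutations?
No

The polynomial is irreducible of degree 6 over Q. Its discriminant is -9059283, which is not a perfect square. A Galois group lies in the alternating group exactly when the discriminant is a square in Q, so the Galois group ((S_3 x S_3) : C_2) is not contained in A_6.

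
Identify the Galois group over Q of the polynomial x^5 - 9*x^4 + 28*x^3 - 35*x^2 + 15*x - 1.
C_5 (also written C5)

The polynomial f is an irreducible quintic over Q, so G = Gal(f/Q) is a transitive subgroup of S_5: one of C_5 (5T1, order 5), D_5 (5T2, order 10), F_20 (5T3, order 20), A_5 (5T4, order 60) or S_5 (5T5, order 120). The discriminant of f is 14641 = 121^2, a perfect square, so G is contained in A_5. The transitive groups of degree 5 contained in A_5 are: C_5 (5T1, order 5), D_5 (5T2, order 10), A_5 (5T4, order 60). By Dedekind's theorem, for a prime p not dividing disc(f) the degrees of the irreducible factors of f mod p form the cycle type of an element of G. Factoring f modulo the 14 such primes p <= 47 (skipping 11, which divides the discriminant), each new pattern first appears at: mod 2: f = (x^5 + x^4 + x^2 + x + 1), pattern 5; mod 23: f = (x + 7)(x + 10)(x + 11)(x + 15)(x + 17), pattern 1+1+1+1+1. No other pattern occurs in this range, so the set of observed cycle types is {5, 1+1+1+1+1}. The candidates containing elements of all these cycle types are C_5 (5T1) of order 5, D_5 (5T2) of order 10, A_5 (5T4) of order 60; the others are excluded. The observed types are precisely the cycle types that occur in C_5 (5T1). Each of the other remaining candidates has further cycle types, and by the Chebotarev density theorem the matching factorization patterns would occur for a proportion of primes equal to their share of the group: D_5 (5T2) additionally contains elements of type 2+2+1 (5 of its 10 elements, about 50% of primes); A_5 (5T4) additionally contains elements of type 3+1+1, 2+2+1 (35 of its 60 elements, about 58% of primes). None of the 14 primes tested shows any such pattern (for each of these groups the chance of that is below 10^-4), which rules them out. Hence G = C_5 (5T1), of order 5.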